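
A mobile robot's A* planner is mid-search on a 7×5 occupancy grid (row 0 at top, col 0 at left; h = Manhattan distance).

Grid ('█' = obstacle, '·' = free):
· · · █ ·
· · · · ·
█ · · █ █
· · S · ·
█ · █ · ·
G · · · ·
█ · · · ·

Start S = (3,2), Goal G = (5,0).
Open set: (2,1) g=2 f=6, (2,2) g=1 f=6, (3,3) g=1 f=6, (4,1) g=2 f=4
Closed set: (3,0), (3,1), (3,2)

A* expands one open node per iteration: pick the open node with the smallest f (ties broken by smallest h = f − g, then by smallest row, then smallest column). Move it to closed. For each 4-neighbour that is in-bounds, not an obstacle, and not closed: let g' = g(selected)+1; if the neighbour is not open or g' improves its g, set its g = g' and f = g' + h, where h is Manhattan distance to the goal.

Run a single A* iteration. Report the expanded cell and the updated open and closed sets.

step 1: expand (4,1) (f=4, h=2) → closed; open now [(2,1) g=2 f=6, (2,2) g=1 f=6, (3,3) g=1 f=6, (5,1) g=3 f=4]

expanded=(4,1); open=[(2,1) g=2 f=6, (2,2) g=1 f=6, (3,3) g=1 f=6, (5,1) g=3 f=4]; closed=[(3,0), (3,1), (3,2), (4,1)]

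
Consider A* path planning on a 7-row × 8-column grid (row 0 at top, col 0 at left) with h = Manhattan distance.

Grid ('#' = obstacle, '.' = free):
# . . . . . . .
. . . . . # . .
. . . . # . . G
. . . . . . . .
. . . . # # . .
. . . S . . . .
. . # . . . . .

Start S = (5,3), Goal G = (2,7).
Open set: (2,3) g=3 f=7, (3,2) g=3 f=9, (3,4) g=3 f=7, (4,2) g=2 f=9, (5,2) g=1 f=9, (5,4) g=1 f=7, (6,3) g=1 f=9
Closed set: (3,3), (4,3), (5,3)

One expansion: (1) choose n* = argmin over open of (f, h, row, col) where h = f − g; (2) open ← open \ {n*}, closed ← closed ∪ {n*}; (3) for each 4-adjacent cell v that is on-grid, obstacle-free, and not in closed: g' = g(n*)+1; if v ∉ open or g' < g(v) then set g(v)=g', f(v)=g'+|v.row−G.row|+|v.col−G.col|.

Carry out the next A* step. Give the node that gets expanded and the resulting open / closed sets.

step 1: expand (2,3) (f=7, h=4) → closed; open now [(1,3) g=4 f=9, (2,2) g=4 f=9, (3,2) g=3 f=9, (3,4) g=3 f=7, (4,2) g=2 f=9, (5,2) g=1 f=9, (5,4) g=1 f=7, (6,3) g=1 f=9]

expanded=(2,3); open=[(1,3) g=4 f=9, (2,2) g=4 f=9, (3,2) g=3 f=9, (3,4) g=3 f=7, (4,2) g=2 f=9, (5,2) g=1 f=9, (5,4) g=1 f=7, (6,3) g=1 f=9]; closed=[(2,3), (3,3), (4,3), (5,3)]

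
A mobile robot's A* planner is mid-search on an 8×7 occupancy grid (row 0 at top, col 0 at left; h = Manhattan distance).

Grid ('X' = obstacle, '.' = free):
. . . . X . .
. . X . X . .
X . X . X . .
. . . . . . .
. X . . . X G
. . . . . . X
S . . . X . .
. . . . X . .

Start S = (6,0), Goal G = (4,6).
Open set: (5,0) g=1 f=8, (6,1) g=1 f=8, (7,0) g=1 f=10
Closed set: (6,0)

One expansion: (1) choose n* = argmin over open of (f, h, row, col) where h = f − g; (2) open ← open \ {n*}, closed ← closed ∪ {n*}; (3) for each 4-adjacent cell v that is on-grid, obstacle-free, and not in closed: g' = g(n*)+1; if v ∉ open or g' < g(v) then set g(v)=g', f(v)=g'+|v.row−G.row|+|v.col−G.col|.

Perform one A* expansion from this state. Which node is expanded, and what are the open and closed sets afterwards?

expanded=(5,0); open=[(4,0) g=2 f=8, (5,1) g=2 f=8, (6,1) g=1 f=8, (7,0) g=1 f=10]; closed=[(5,0), (6,0)]

step 1: expand (5,0) (f=8, h=7) → closed; open now [(4,0) g=2 f=8, (5,1) g=2 f=8, (6,1) g=1 f=8, (7,0) g=1 f=10]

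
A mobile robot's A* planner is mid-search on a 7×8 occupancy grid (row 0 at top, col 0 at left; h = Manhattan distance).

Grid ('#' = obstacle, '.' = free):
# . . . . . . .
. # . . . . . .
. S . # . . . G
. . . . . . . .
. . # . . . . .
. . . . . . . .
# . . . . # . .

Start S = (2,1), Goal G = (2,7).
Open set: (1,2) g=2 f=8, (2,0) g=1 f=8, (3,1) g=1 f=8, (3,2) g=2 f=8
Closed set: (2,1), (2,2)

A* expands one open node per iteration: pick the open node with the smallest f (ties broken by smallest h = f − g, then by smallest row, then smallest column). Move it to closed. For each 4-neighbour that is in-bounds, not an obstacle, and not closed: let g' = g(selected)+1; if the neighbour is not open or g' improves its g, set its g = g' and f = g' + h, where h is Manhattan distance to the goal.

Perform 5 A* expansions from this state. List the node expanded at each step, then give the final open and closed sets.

order=[(1,2) → (1,3) → (1,4) → (1,5) → (1,6)]; open=[(0,2) g=3 f=10, (0,3) g=4 f=10, (0,4) g=5 f=10, (0,5) g=6 f=10, (0,6) g=7 f=10, (1,7) g=7 f=8, (2,0) g=1 f=8, (2,4) g=5 f=8, (2,5) g=6 f=8, (2,6) g=7 f=8, (3,1) g=1 f=8, (3,2) g=2 f=8]; closed=[(1,2), (1,3), (1,4), (1,5), (1,6), (2,1), (2,2)]

step 1: expand (1,2) (f=8, h=6) → closed; open now [(0,2) g=3 f=10, (1,3) g=3 f=8, (2,0) g=1 f=8, (3,1) g=1 f=8, (3,2) g=2 f=8]
step 2: expand (1,3) (f=8, h=5) → closed; open now [(0,2) g=3 f=10, (0,3) g=4 f=10, (1,4) g=4 f=8, (2,0) g=1 f=8, (3,1) g=1 f=8, (3,2) g=2 f=8]
step 3: expand (1,4) (f=8, h=4) → closed; open now [(0,2) g=3 f=10, (0,3) g=4 f=10, (0,4) g=5 f=10, (1,5) g=5 f=8, (2,0) g=1 f=8, (2,4) g=5 f=8, (3,1) g=1 f=8, (3,2) g=2 f=8]
step 4: expand (1,5) (f=8, h=3) → closed; open now [(0,2) g=3 f=10, (0,3) g=4 f=10, (0,4) g=5 f=10, (0,5) g=6 f=10, (1,6) g=6 f=8, (2,0) g=1 f=8, (2,4) g=5 f=8, (2,5) g=6 f=8, (3,1) g=1 f=8, (3,2) g=2 f=8]
step 5: expand (1,6) (f=8, h=2) → closed; open now [(0,2) g=3 f=10, (0,3) g=4 f=10, (0,4) g=5 f=10, (0,5) g=6 f=10, (0,6) g=7 f=10, (1,7) g=7 f=8, (2,0) g=1 f=8, (2,4) g=5 f=8, (2,5) g=6 f=8, (2,6) g=7 f=8, (3,1) g=1 f=8, (3,2) g=2 f=8]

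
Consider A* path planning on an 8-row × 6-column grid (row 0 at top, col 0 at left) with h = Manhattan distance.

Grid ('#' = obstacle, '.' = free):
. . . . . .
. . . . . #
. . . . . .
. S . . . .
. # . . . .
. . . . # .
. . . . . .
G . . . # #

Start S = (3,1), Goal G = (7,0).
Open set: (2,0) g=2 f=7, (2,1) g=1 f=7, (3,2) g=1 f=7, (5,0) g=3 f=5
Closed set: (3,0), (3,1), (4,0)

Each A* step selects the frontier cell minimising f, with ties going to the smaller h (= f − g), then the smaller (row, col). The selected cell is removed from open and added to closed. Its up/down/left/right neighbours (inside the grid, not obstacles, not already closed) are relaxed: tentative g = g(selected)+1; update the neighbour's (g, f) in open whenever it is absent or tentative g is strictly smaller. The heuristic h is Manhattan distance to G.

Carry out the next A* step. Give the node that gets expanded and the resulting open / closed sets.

expanded=(5,0); open=[(2,0) g=2 f=7, (2,1) g=1 f=7, (3,2) g=1 f=7, (5,1) g=4 f=7, (6,0) g=4 f=5]; closed=[(3,0), (3,1), (4,0), (5,0)]

step 1: expand (5,0) (f=5, h=2) → closed; open now [(2,0) g=2 f=7, (2,1) g=1 f=7, (3,2) g=1 f=7, (5,1) g=4 f=7, (6,0) g=4 f=5]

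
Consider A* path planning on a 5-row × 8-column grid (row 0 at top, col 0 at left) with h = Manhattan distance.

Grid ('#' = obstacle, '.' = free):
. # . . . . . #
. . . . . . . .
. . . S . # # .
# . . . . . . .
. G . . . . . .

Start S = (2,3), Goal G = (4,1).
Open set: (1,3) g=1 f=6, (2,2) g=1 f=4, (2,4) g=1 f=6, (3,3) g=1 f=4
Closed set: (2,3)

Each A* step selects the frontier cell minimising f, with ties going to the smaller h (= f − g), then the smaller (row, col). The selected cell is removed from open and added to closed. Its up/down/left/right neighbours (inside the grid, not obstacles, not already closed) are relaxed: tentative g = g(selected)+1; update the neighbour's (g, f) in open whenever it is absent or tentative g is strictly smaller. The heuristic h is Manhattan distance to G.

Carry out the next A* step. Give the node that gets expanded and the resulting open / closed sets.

step 1: expand (2,2) (f=4, h=3) → closed; open now [(1,2) g=2 f=6, (1,3) g=1 f=6, (2,1) g=2 f=4, (2,4) g=1 f=6, (3,2) g=2 f=4, (3,3) g=1 f=4]

expanded=(2,2); open=[(1,2) g=2 f=6, (1,3) g=1 f=6, (2,1) g=2 f=4, (2,4) g=1 f=6, (3,2) g=2 f=4, (3,3) g=1 f=4]; closed=[(2,2), (2,3)]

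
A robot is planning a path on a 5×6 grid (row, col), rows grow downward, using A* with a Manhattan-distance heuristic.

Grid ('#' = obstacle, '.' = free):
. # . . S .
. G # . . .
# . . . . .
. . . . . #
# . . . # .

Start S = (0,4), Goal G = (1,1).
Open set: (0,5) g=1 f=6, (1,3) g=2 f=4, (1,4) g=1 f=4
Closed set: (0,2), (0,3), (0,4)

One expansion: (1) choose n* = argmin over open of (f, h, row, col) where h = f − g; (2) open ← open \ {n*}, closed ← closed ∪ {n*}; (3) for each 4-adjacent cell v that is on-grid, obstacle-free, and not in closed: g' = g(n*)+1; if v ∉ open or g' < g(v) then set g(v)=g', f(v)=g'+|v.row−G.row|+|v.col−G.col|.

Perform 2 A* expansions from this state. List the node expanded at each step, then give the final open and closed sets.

step 1: expand (1,3) (f=4, h=2) → closed; open now [(0,5) g=1 f=6, (1,4) g=1 f=4, (2,3) g=3 f=6]
step 2: expand (1,4) (f=4, h=3) → closed; open now [(0,5) g=1 f=6, (1,5) g=2 f=6, (2,3) g=3 f=6, (2,4) g=2 f=6]

order=[(1,3) → (1,4)]; open=[(0,5) g=1 f=6, (1,5) g=2 f=6, (2,3) g=3 f=6, (2,4) g=2 f=6]; closed=[(0,2), (0,3), (0,4), (1,3), (1,4)]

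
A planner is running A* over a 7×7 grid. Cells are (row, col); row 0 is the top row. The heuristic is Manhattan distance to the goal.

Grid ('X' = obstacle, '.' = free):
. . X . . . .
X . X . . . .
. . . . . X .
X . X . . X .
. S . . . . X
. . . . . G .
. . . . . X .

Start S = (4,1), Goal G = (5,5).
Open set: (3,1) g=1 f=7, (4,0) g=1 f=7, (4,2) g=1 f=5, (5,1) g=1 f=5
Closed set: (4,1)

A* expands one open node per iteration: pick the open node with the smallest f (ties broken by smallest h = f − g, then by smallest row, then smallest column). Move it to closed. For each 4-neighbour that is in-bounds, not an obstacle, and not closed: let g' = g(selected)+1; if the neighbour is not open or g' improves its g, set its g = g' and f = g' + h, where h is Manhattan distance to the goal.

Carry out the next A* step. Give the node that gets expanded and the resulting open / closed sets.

step 1: expand (4,2) (f=5, h=4) → closed; open now [(3,1) g=1 f=7, (4,0) g=1 f=7, (4,3) g=2 f=5, (5,1) g=1 f=5, (5,2) g=2 f=5]

expanded=(4,2); open=[(3,1) g=1 f=7, (4,0) g=1 f=7, (4,3) g=2 f=5, (5,1) g=1 f=5, (5,2) g=2 f=5]; closed=[(4,1), (4,2)]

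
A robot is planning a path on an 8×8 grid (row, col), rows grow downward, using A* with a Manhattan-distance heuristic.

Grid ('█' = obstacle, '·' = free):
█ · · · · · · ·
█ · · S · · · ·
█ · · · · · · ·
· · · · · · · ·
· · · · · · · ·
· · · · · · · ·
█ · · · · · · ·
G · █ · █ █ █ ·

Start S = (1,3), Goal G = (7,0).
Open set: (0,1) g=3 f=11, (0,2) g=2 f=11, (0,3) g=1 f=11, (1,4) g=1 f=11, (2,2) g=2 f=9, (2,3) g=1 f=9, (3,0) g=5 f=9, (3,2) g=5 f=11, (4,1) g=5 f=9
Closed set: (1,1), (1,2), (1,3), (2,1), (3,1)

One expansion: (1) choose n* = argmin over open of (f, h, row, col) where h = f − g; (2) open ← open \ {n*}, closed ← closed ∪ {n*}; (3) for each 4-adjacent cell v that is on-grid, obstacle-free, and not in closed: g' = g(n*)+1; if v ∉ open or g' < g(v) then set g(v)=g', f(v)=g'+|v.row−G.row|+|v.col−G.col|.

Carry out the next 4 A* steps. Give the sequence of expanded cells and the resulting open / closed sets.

step 1: expand (3,0) (f=9, h=4) → closed; open now [(0,1) g=3 f=11, (0,2) g=2 f=11, (0,3) g=1 f=11, (1,4) g=1 f=11, (2,2) g=2 f=9, (2,3) g=1 f=9, (3,2) g=5 f=11, (4,0) g=6 f=9, (4,1) g=5 f=9]
step 2: expand (4,0) (f=9, h=3) → closed; open now [(0,1) g=3 f=11, (0,2) g=2 f=11, (0,3) g=1 f=11, (1,4) g=1 f=11, (2,2) g=2 f=9, (2,3) g=1 f=9, (3,2) g=5 f=11, (4,1) g=5 f=9, (5,0) g=7 f=9]
step 3: expand (5,0) (f=9, h=2) → closed; open now [(0,1) g=3 f=11, (0,2) g=2 f=11, (0,3) g=1 f=11, (1,4) g=1 f=11, (2,2) g=2 f=9, (2,3) g=1 f=9, (3,2) g=5 f=11, (4,1) g=5 f=9, (5,1) g=8 f=11]
step 4: expand (4,1) (f=9, h=4) → closed; open now [(0,1) g=3 f=11, (0,2) g=2 f=11, (0,3) g=1 f=11, (1,4) g=1 f=11, (2,2) g=2 f=9, (2,3) g=1 f=9, (3,2) g=5 f=11, (4,2) g=6 f=11, (5,1) g=6 f=9]

order=[(3,0) → (4,0) → (5,0) → (4,1)]; open=[(0,1) g=3 f=11, (0,2) g=2 f=11, (0,3) g=1 f=11, (1,4) g=1 f=11, (2,2) g=2 f=9, (2,3) g=1 f=9, (3,2) g=5 f=11, (4,2) g=6 f=11, (5,1) g=6 f=9]; closed=[(1,1), (1,2), (1,3), (2,1), (3,0), (3,1), (4,0), (4,1), (5,0)]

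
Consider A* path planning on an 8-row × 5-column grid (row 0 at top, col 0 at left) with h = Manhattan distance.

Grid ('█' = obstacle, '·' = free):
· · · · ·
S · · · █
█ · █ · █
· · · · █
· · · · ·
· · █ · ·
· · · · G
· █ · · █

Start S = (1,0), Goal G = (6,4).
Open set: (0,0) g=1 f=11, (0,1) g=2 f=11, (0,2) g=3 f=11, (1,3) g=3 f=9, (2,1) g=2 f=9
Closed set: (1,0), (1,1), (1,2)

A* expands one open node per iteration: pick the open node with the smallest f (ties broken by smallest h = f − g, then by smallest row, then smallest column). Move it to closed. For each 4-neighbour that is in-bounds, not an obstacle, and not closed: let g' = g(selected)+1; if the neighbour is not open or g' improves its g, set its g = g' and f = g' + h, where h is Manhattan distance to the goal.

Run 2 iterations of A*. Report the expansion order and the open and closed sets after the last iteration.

order=[(1,3) → (2,3)]; open=[(0,0) g=1 f=11, (0,1) g=2 f=11, (0,2) g=3 f=11, (0,3) g=4 f=11, (2,1) g=2 f=9, (3,3) g=5 f=9]; closed=[(1,0), (1,1), (1,2), (1,3), (2,3)]

step 1: expand (1,3) (f=9, h=6) → closed; open now [(0,0) g=1 f=11, (0,1) g=2 f=11, (0,2) g=3 f=11, (0,3) g=4 f=11, (2,1) g=2 f=9, (2,3) g=4 f=9]
step 2: expand (2,3) (f=9, h=5) → closed; open now [(0,0) g=1 f=11, (0,1) g=2 f=11, (0,2) g=3 f=11, (0,3) g=4 f=11, (2,1) g=2 f=9, (3,3) g=5 f=9]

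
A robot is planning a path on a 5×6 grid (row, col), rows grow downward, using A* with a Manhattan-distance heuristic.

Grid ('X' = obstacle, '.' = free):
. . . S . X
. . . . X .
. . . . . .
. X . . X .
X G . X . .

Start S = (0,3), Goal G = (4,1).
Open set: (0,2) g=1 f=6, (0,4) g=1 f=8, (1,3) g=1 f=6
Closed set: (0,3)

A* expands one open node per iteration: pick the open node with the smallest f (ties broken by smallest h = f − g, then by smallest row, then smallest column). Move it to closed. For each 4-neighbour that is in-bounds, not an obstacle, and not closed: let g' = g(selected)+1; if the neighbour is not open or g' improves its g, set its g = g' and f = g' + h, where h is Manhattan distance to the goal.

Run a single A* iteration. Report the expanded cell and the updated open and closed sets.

expanded=(0,2); open=[(0,1) g=2 f=6, (0,4) g=1 f=8, (1,2) g=2 f=6, (1,3) g=1 f=6]; closed=[(0,2), (0,3)]

step 1: expand (0,2) (f=6, h=5) → closed; open now [(0,1) g=2 f=6, (0,4) g=1 f=8, (1,2) g=2 f=6, (1,3) g=1 f=6]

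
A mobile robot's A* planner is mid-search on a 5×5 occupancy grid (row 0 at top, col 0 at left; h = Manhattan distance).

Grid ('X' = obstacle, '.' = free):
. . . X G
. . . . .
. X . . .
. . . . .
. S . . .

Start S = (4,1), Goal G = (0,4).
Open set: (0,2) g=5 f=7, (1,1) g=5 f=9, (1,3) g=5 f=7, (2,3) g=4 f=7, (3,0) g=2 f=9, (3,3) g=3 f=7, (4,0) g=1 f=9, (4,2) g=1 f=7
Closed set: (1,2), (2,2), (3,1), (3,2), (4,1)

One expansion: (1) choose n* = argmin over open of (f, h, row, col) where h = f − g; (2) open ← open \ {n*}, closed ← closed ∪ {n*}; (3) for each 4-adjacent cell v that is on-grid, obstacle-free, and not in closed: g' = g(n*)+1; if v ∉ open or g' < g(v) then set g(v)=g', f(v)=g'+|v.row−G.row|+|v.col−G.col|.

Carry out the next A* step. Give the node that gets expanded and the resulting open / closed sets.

step 1: expand (0,2) (f=7, h=2) → closed; open now [(0,1) g=6 f=9, (1,1) g=5 f=9, (1,3) g=5 f=7, (2,3) g=4 f=7, (3,0) g=2 f=9, (3,3) g=3 f=7, (4,0) g=1 f=9, (4,2) g=1 f=7]

expanded=(0,2); open=[(0,1) g=6 f=9, (1,1) g=5 f=9, (1,3) g=5 f=7, (2,3) g=4 f=7, (3,0) g=2 f=9, (3,3) g=3 f=7, (4,0) g=1 f=9, (4,2) g=1 f=7]; closed=[(0,2), (1,2), (2,2), (3,1), (3,2), (4,1)]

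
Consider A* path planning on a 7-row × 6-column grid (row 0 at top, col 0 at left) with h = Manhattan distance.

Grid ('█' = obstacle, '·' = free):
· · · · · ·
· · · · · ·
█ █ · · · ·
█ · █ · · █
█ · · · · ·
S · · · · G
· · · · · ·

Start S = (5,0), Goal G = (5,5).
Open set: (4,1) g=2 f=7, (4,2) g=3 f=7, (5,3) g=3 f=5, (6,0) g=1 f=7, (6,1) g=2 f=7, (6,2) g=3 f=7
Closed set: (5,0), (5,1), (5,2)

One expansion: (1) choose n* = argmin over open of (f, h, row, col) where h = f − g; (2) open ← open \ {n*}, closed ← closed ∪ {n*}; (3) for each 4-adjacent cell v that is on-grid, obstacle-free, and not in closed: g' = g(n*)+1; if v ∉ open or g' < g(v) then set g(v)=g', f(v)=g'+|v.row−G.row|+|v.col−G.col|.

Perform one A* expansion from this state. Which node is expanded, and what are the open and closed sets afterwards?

step 1: expand (5,3) (f=5, h=2) → closed; open now [(4,1) g=2 f=7, (4,2) g=3 f=7, (4,3) g=4 f=7, (5,4) g=4 f=5, (6,0) g=1 f=7, (6,1) g=2 f=7, (6,2) g=3 f=7, (6,3) g=4 f=7]

expanded=(5,3); open=[(4,1) g=2 f=7, (4,2) g=3 f=7, (4,3) g=4 f=7, (5,4) g=4 f=5, (6,0) g=1 f=7, (6,1) g=2 f=7, (6,2) g=3 f=7, (6,3) g=4 f=7]; closed=[(5,0), (5,1), (5,2), (5,3)]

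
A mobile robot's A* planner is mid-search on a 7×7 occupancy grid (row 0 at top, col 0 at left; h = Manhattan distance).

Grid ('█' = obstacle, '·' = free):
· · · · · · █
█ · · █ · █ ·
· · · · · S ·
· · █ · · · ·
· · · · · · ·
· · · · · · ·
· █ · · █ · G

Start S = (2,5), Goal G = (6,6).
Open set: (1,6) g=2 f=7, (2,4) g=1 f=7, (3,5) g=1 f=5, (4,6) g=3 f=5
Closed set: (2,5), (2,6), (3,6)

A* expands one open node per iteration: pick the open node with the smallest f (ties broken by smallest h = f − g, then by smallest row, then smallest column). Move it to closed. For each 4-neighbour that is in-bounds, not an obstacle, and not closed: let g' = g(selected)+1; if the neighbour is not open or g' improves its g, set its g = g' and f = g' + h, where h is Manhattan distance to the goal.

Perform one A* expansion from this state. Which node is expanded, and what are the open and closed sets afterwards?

step 1: expand (4,6) (f=5, h=2) → closed; open now [(1,6) g=2 f=7, (2,4) g=1 f=7, (3,5) g=1 f=5, (4,5) g=4 f=7, (5,6) g=4 f=5]

expanded=(4,6); open=[(1,6) g=2 f=7, (2,4) g=1 f=7, (3,5) g=1 f=5, (4,5) g=4 f=7, (5,6) g=4 f=5]; closed=[(2,5), (2,6), (3,6), (4,6)]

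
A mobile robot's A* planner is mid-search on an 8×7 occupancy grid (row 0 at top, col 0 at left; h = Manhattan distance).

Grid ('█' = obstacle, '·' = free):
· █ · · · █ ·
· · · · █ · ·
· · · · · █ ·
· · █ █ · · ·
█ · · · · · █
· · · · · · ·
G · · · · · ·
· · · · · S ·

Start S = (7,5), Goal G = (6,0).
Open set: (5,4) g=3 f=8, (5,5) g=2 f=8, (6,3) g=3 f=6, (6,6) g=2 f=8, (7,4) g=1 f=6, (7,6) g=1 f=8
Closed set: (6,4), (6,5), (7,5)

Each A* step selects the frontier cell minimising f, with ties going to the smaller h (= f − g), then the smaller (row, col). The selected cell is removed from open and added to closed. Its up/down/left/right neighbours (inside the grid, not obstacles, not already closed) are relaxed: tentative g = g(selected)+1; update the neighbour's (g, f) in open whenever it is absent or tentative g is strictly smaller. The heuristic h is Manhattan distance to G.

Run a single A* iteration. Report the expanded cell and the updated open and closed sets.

expanded=(6,3); open=[(5,3) g=4 f=8, (5,4) g=3 f=8, (5,5) g=2 f=8, (6,2) g=4 f=6, (6,6) g=2 f=8, (7,3) g=4 f=8, (7,4) g=1 f=6, (7,6) g=1 f=8]; closed=[(6,3), (6,4), (6,5), (7,5)]

step 1: expand (6,3) (f=6, h=3) → closed; open now [(5,3) g=4 f=8, (5,4) g=3 f=8, (5,5) g=2 f=8, (6,2) g=4 f=6, (6,6) g=2 f=8, (7,3) g=4 f=8, (7,4) g=1 f=6, (7,6) g=1 f=8]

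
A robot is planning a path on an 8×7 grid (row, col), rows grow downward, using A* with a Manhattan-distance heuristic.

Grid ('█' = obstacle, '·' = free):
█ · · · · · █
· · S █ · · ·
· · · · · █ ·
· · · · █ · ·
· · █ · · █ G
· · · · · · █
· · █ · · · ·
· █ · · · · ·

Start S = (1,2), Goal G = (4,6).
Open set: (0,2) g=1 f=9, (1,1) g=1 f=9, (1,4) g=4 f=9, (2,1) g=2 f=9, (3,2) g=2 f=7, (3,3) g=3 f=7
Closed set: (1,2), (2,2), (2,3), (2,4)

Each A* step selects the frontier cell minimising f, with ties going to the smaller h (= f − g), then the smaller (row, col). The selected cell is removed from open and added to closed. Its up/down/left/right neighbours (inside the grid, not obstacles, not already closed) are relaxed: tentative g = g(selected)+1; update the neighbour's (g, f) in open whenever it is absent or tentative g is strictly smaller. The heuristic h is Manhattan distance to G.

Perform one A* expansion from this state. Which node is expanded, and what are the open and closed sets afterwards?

expanded=(3,3); open=[(0,2) g=1 f=9, (1,1) g=1 f=9, (1,4) g=4 f=9, (2,1) g=2 f=9, (3,2) g=2 f=7, (4,3) g=4 f=7]; closed=[(1,2), (2,2), (2,3), (2,4), (3,3)]

step 1: expand (3,3) (f=7, h=4) → closed; open now [(0,2) g=1 f=9, (1,1) g=1 f=9, (1,4) g=4 f=9, (2,1) g=2 f=9, (3,2) g=2 f=7, (4,3) g=4 f=7]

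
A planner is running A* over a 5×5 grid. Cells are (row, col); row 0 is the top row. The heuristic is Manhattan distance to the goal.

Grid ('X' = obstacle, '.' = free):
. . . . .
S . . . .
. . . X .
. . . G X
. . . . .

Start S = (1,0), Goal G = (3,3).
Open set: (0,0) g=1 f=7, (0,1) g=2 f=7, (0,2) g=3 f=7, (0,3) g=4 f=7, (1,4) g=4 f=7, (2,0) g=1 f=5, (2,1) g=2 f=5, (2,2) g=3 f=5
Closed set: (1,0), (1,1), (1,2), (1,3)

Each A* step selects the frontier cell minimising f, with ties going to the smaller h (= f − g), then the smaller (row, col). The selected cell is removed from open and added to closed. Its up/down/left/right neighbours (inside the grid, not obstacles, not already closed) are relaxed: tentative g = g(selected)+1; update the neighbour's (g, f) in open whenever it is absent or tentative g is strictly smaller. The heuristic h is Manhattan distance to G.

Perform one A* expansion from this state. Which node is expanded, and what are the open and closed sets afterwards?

step 1: expand (2,2) (f=5, h=2) → closed; open now [(0,0) g=1 f=7, (0,1) g=2 f=7, (0,2) g=3 f=7, (0,3) g=4 f=7, (1,4) g=4 f=7, (2,0) g=1 f=5, (2,1) g=2 f=5, (3,2) g=4 f=5]

expanded=(2,2); open=[(0,0) g=1 f=7, (0,1) g=2 f=7, (0,2) g=3 f=7, (0,3) g=4 f=7, (1,4) g=4 f=7, (2,0) g=1 f=5, (2,1) g=2 f=5, (3,2) g=4 f=5]; closed=[(1,0), (1,1), (1,2), (1,3), (2,2)]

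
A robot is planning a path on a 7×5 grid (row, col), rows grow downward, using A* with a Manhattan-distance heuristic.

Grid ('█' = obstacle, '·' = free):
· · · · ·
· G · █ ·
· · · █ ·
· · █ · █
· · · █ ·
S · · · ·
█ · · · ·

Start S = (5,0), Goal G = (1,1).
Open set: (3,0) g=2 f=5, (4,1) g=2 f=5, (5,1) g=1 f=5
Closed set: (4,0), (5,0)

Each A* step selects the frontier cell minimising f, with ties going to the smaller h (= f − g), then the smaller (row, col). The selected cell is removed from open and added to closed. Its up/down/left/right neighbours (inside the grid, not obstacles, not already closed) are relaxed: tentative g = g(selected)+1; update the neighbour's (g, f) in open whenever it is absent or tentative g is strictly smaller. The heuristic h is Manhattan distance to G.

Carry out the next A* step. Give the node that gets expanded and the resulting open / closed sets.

expanded=(3,0); open=[(2,0) g=3 f=5, (3,1) g=3 f=5, (4,1) g=2 f=5, (5,1) g=1 f=5]; closed=[(3,0), (4,0), (5,0)]

step 1: expand (3,0) (f=5, h=3) → closed; open now [(2,0) g=3 f=5, (3,1) g=3 f=5, (4,1) g=2 f=5, (5,1) g=1 f=5]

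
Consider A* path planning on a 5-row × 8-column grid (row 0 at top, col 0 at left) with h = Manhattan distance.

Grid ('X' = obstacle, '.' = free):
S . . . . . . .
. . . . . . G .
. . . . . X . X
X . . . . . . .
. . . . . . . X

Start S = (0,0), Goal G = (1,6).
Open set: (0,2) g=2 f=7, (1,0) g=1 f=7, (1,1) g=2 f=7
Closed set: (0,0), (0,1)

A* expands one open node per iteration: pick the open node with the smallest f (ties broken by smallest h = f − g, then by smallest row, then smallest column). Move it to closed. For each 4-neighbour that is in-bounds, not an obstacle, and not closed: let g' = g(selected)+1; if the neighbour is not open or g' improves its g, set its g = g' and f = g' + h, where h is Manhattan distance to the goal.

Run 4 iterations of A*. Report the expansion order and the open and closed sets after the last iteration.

step 1: expand (0,2) (f=7, h=5) → closed; open now [(0,3) g=3 f=7, (1,0) g=1 f=7, (1,1) g=2 f=7, (1,2) g=3 f=7]
step 2: expand (0,3) (f=7, h=4) → closed; open now [(0,4) g=4 f=7, (1,0) g=1 f=7, (1,1) g=2 f=7, (1,2) g=3 f=7, (1,3) g=4 f=7]
step 3: expand (0,4) (f=7, h=3) → closed; open now [(0,5) g=5 f=7, (1,0) g=1 f=7, (1,1) g=2 f=7, (1,2) g=3 f=7, (1,3) g=4 f=7, (1,4) g=5 f=7]
step 4: expand (0,5) (f=7, h=2) → closed; open now [(0,6) g=6 f=7, (1,0) g=1 f=7, (1,1) g=2 f=7, (1,2) g=3 f=7, (1,3) g=4 f=7, (1,4) g=5 f=7, (1,5) g=6 f=7]

order=[(0,2) → (0,3) → (0,4) → (0,5)]; open=[(0,6) g=6 f=7, (1,0) g=1 f=7, (1,1) g=2 f=7, (1,2) g=3 f=7, (1,3) g=4 f=7, (1,4) g=5 f=7, (1,5) g=6 f=7]; closed=[(0,0), (0,1), (0,2), (0,3), (0,4), (0,5)]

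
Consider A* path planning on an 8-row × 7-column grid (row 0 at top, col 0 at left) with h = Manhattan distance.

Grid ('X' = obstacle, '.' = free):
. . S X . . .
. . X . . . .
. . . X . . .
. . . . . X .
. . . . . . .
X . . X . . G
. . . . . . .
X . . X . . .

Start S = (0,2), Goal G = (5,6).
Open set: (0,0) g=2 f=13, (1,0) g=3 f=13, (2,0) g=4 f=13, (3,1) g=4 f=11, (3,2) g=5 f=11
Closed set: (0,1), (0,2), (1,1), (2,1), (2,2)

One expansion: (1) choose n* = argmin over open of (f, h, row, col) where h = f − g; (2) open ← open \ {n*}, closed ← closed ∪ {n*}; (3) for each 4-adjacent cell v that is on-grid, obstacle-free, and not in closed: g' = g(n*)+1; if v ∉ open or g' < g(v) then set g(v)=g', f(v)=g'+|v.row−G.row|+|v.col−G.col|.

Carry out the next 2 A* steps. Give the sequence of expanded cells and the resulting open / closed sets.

order=[(3,2) → (3,3)]; open=[(0,0) g=2 f=13, (1,0) g=3 f=13, (2,0) g=4 f=13, (3,1) g=4 f=11, (3,4) g=7 f=11, (4,2) g=6 f=11, (4,3) g=7 f=11]; closed=[(0,1), (0,2), (1,1), (2,1), (2,2), (3,2), (3,3)]

step 1: expand (3,2) (f=11, h=6) → closed; open now [(0,0) g=2 f=13, (1,0) g=3 f=13, (2,0) g=4 f=13, (3,1) g=4 f=11, (3,3) g=6 f=11, (4,2) g=6 f=11]
step 2: expand (3,3) (f=11, h=5) → closed; open now [(0,0) g=2 f=13, (1,0) g=3 f=13, (2,0) g=4 f=13, (3,1) g=4 f=11, (3,4) g=7 f=11, (4,2) g=6 f=11, (4,3) g=7 f=11]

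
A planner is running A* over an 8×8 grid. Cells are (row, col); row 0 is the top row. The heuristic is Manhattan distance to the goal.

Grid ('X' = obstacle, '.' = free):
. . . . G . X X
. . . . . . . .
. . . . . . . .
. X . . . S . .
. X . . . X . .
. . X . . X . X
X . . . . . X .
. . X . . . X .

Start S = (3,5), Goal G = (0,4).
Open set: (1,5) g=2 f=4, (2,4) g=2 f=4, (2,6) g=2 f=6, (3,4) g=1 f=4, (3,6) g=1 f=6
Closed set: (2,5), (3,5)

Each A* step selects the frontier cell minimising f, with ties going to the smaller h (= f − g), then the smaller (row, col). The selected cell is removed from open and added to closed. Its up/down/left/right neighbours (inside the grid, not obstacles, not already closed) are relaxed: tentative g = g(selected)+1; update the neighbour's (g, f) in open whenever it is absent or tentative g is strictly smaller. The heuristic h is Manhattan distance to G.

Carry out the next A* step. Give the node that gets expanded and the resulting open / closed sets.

expanded=(1,5); open=[(0,5) g=3 f=4, (1,4) g=3 f=4, (1,6) g=3 f=6, (2,4) g=2 f=4, (2,6) g=2 f=6, (3,4) g=1 f=4, (3,6) g=1 f=6]; closed=[(1,5), (2,5), (3,5)]

step 1: expand (1,5) (f=4, h=2) → closed; open now [(0,5) g=3 f=4, (1,4) g=3 f=4, (1,6) g=3 f=6, (2,4) g=2 f=4, (2,6) g=2 f=6, (3,4) g=1 f=4, (3,6) g=1 f=6]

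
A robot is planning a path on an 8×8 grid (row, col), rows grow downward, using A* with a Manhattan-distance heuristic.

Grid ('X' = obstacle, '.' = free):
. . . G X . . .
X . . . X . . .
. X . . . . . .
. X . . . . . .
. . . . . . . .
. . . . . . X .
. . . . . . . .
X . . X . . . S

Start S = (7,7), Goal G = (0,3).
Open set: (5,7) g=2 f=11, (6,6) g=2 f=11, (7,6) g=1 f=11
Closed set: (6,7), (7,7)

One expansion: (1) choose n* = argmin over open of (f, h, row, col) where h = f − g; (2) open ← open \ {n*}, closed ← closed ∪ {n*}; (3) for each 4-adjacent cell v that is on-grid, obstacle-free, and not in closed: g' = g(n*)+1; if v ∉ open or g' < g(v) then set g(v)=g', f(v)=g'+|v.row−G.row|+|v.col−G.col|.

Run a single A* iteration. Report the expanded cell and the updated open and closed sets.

expanded=(5,7); open=[(4,7) g=3 f=11, (6,6) g=2 f=11, (7,6) g=1 f=11]; closed=[(5,7), (6,7), (7,7)]

step 1: expand (5,7) (f=11, h=9) → closed; open now [(4,7) g=3 f=11, (6,6) g=2 f=11, (7,6) g=1 f=11]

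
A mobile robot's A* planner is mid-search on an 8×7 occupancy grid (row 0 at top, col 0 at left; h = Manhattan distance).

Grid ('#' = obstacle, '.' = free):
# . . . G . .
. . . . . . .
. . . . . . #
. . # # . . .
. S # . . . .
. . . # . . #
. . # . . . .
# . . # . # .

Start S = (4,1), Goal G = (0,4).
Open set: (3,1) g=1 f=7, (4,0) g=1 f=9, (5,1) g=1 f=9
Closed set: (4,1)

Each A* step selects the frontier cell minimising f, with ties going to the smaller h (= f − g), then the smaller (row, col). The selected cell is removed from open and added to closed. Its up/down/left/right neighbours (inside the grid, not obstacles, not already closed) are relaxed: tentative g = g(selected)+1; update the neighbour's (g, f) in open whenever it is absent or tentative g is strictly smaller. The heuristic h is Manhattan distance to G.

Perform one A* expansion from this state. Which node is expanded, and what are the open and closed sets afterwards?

expanded=(3,1); open=[(2,1) g=2 f=7, (3,0) g=2 f=9, (4,0) g=1 f=9, (5,1) g=1 f=9]; closed=[(3,1), (4,1)]

step 1: expand (3,1) (f=7, h=6) → closed; open now [(2,1) g=2 f=7, (3,0) g=2 f=9, (4,0) g=1 f=9, (5,1) g=1 f=9]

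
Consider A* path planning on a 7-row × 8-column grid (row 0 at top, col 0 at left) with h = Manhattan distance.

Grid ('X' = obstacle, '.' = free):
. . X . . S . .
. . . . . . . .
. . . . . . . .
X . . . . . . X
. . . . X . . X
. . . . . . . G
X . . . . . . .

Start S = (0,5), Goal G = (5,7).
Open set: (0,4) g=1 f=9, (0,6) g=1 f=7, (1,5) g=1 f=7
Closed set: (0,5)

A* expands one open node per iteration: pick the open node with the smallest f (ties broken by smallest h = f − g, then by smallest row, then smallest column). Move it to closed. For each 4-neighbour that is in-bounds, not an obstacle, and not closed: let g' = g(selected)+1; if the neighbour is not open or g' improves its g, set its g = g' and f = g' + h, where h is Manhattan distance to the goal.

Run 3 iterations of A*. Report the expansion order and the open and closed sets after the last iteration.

order=[(0,6) → (0,7) → (1,7)]; open=[(0,4) g=1 f=9, (1,5) g=1 f=7, (1,6) g=2 f=7, (2,7) g=4 f=7]; closed=[(0,5), (0,6), (0,7), (1,7)]

step 1: expand (0,6) (f=7, h=6) → closed; open now [(0,4) g=1 f=9, (0,7) g=2 f=7, (1,5) g=1 f=7, (1,6) g=2 f=7]
step 2: expand (0,7) (f=7, h=5) → closed; open now [(0,4) g=1 f=9, (1,5) g=1 f=7, (1,6) g=2 f=7, (1,7) g=3 f=7]
step 3: expand (1,7) (f=7, h=4) → closed; open now [(0,4) g=1 f=9, (1,5) g=1 f=7, (1,6) g=2 f=7, (2,7) g=4 f=7]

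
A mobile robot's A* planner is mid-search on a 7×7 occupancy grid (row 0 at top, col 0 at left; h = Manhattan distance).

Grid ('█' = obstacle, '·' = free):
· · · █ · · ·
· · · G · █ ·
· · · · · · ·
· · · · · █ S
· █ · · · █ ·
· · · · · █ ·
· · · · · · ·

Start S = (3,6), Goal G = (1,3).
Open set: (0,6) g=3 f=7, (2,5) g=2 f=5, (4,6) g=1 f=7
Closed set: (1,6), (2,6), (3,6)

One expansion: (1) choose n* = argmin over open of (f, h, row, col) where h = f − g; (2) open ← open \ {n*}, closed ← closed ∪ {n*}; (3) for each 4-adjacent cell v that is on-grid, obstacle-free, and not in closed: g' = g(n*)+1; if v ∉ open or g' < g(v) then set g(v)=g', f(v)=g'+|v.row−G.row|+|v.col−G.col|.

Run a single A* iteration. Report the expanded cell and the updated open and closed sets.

step 1: expand (2,5) (f=5, h=3) → closed; open now [(0,6) g=3 f=7, (2,4) g=3 f=5, (4,6) g=1 f=7]

expanded=(2,5); open=[(0,6) g=3 f=7, (2,4) g=3 f=5, (4,6) g=1 f=7]; closed=[(1,6), (2,5), (2,6), (3,6)]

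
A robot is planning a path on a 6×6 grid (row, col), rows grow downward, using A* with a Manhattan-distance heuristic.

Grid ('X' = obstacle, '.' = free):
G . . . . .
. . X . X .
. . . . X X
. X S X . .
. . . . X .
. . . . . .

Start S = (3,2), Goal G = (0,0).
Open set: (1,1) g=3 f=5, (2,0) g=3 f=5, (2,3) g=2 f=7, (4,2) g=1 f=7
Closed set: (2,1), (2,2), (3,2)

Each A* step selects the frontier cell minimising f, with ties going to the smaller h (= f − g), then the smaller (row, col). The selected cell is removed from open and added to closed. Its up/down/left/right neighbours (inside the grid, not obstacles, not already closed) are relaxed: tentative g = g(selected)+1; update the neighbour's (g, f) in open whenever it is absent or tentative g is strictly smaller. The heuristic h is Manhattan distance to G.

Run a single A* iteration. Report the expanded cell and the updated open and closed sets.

step 1: expand (1,1) (f=5, h=2) → closed; open now [(0,1) g=4 f=5, (1,0) g=4 f=5, (2,0) g=3 f=5, (2,3) g=2 f=7, (4,2) g=1 f=7]

expanded=(1,1); open=[(0,1) g=4 f=5, (1,0) g=4 f=5, (2,0) g=3 f=5, (2,3) g=2 f=7, (4,2) g=1 f=7]; closed=[(1,1), (2,1), (2,2), (3,2)]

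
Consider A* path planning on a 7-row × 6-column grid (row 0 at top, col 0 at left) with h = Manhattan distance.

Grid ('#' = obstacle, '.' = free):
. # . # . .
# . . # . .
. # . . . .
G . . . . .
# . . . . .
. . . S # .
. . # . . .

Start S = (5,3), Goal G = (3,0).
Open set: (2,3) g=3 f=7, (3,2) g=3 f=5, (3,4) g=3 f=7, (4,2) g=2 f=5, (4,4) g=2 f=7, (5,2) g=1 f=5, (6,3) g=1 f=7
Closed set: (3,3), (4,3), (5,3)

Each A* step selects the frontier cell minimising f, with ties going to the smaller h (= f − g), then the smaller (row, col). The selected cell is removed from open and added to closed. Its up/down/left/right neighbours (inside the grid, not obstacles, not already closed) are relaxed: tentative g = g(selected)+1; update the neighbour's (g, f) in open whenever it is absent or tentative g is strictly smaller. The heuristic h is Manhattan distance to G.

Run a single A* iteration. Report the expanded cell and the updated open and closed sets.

step 1: expand (3,2) (f=5, h=2) → closed; open now [(2,2) g=4 f=7, (2,3) g=3 f=7, (3,1) g=4 f=5, (3,4) g=3 f=7, (4,2) g=2 f=5, (4,4) g=2 f=7, (5,2) g=1 f=5, (6,3) g=1 f=7]

expanded=(3,2); open=[(2,2) g=4 f=7, (2,3) g=3 f=7, (3,1) g=4 f=5, (3,4) g=3 f=7, (4,2) g=2 f=5, (4,4) g=2 f=7, (5,2) g=1 f=5, (6,3) g=1 f=7]; closed=[(3,2), (3,3), (4,3), (5,3)]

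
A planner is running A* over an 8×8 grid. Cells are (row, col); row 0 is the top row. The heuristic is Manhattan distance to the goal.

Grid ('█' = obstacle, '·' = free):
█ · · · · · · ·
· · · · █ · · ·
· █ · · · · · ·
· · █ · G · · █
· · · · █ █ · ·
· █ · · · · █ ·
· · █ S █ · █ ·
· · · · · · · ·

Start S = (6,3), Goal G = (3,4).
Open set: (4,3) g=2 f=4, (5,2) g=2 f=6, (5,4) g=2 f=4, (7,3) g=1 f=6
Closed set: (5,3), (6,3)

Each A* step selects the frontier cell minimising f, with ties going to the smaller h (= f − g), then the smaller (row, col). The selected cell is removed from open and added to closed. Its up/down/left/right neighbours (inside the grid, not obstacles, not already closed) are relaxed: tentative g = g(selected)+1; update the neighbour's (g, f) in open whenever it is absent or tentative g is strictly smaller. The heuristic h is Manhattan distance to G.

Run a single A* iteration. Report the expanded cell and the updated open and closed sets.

step 1: expand (4,3) (f=4, h=2) → closed; open now [(3,3) g=3 f=4, (4,2) g=3 f=6, (5,2) g=2 f=6, (5,4) g=2 f=4, (7,3) g=1 f=6]

expanded=(4,3); open=[(3,3) g=3 f=4, (4,2) g=3 f=6, (5,2) g=2 f=6, (5,4) g=2 f=4, (7,3) g=1 f=6]; closed=[(4,3), (5,3), (6,3)]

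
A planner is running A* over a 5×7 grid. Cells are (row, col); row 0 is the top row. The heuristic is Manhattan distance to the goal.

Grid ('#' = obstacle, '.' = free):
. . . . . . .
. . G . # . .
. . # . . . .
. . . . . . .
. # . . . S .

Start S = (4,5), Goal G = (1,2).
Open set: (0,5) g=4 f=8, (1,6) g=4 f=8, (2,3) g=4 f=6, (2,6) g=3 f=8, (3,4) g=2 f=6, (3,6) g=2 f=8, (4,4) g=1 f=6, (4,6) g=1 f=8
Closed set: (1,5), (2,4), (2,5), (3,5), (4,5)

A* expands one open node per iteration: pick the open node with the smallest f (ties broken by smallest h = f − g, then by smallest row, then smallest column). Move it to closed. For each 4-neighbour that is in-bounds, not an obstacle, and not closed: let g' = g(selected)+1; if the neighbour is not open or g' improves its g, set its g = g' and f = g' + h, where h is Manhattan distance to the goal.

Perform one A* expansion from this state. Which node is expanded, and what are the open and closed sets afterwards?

step 1: expand (2,3) (f=6, h=2) → closed; open now [(0,5) g=4 f=8, (1,3) g=5 f=6, (1,6) g=4 f=8, (2,6) g=3 f=8, (3,3) g=5 f=8, (3,4) g=2 f=6, (3,6) g=2 f=8, (4,4) g=1 f=6, (4,6) g=1 f=8]

expanded=(2,3); open=[(0,5) g=4 f=8, (1,3) g=5 f=6, (1,6) g=4 f=8, (2,6) g=3 f=8, (3,3) g=5 f=8, (3,4) g=2 f=6, (3,6) g=2 f=8, (4,4) g=1 f=6, (4,6) g=1 f=8]; closed=[(1,5), (2,3), (2,4), (2,5), (3,5), (4,5)]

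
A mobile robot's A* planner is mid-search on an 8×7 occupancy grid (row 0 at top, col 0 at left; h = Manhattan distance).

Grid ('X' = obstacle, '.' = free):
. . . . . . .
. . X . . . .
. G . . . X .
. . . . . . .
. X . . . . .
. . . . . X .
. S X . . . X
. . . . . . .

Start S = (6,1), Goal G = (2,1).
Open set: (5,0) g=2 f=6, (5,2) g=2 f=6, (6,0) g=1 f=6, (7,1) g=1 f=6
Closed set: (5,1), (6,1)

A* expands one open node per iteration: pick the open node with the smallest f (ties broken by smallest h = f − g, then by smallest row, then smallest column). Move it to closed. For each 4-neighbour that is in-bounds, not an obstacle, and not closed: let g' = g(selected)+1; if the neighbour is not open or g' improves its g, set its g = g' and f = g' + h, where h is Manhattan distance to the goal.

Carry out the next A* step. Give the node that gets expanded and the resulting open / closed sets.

step 1: expand (5,0) (f=6, h=4) → closed; open now [(4,0) g=3 f=6, (5,2) g=2 f=6, (6,0) g=1 f=6, (7,1) g=1 f=6]

expanded=(5,0); open=[(4,0) g=3 f=6, (5,2) g=2 f=6, (6,0) g=1 f=6, (7,1) g=1 f=6]; closed=[(5,0), (5,1), (6,1)]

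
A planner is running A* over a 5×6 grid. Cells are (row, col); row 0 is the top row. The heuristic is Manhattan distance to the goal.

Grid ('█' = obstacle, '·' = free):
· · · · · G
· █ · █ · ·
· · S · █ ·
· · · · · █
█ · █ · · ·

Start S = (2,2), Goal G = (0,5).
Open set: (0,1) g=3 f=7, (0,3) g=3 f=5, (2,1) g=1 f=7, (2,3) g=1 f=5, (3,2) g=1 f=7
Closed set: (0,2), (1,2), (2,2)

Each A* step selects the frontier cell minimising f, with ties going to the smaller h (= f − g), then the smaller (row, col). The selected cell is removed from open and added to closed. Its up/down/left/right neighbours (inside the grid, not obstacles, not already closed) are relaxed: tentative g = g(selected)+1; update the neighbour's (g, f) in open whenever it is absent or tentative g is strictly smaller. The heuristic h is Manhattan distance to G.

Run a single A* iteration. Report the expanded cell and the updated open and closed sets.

expanded=(0,3); open=[(0,1) g=3 f=7, (0,4) g=4 f=5, (2,1) g=1 f=7, (2,3) g=1 f=5, (3,2) g=1 f=7]; closed=[(0,2), (0,3), (1,2), (2,2)]

step 1: expand (0,3) (f=5, h=2) → closed; open now [(0,1) g=3 f=7, (0,4) g=4 f=5, (2,1) g=1 f=7, (2,3) g=1 f=5, (3,2) g=1 f=7]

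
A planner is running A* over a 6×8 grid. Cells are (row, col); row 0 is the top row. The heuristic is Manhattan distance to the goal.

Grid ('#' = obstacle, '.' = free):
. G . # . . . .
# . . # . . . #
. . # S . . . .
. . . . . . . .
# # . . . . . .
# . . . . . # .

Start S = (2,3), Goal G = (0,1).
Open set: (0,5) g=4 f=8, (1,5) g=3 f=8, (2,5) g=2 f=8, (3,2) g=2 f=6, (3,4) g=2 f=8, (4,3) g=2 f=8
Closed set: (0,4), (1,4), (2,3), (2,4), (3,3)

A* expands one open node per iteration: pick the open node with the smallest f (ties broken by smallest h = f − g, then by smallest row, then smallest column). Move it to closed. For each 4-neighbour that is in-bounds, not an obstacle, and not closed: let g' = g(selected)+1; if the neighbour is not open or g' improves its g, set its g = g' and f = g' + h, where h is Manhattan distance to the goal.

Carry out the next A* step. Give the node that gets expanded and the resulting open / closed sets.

expanded=(3,2); open=[(0,5) g=4 f=8, (1,5) g=3 f=8, (2,5) g=2 f=8, (3,1) g=3 f=6, (3,4) g=2 f=8, (4,2) g=3 f=8, (4,3) g=2 f=8]; closed=[(0,4), (1,4), (2,3), (2,4), (3,2), (3,3)]

step 1: expand (3,2) (f=6, h=4) → closed; open now [(0,5) g=4 f=8, (1,5) g=3 f=8, (2,5) g=2 f=8, (3,1) g=3 f=6, (3,4) g=2 f=8, (4,2) g=3 f=8, (4,3) g=2 f=8]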